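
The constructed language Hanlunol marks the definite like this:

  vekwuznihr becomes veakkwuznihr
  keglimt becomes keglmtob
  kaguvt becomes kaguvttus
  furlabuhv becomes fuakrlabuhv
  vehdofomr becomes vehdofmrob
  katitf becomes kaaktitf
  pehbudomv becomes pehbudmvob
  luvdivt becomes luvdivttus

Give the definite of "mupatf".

muakpatf

"mupatf" has second-to-last letter 't'. The one such stem in the data (katitf → kaaktitf) inserts -ak- after the first vowel (as do vekwuznihr, furlabuhv), so the same rule applies.
The other patterns: stems whose second-to-last letter is 'v' double the final consonant and add -us; stems whose second-to-last letter is 'm' delete the last vowel and add -ob.
So mupatf → muakpatf.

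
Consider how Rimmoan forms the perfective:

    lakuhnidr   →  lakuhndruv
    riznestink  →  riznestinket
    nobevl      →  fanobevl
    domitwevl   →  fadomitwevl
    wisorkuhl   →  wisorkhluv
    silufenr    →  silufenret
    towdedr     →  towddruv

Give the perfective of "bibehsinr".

bibehsinret

"bibehsinr" has second-to-last letter 'n'. The stems whose second-to-last letter is 'n' (riznestink → riznestinket, silufenr → silufenret) add -et.
The other patterns: stems whose second-to-last letter is 'v' add the prefix fa-; stems whose second-to-last letter is 'd' or 'h' delete the last vowel and add -uv.
So bibehsinr → bibehsinret.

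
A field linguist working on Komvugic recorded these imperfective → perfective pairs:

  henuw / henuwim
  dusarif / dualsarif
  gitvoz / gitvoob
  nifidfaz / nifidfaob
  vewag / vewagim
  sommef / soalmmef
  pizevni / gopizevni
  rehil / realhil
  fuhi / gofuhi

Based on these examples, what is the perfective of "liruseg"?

rehil and fuhi both have last vowel 'i' yet inflect differently (realhil, gofuhi), so the last vowel is not what conditions the rule; the final letter is.
"liruseg" ends in -g. The one such stem in the data (vewag → vewagim) adds -im, so the same rule applies.
The other patterns: stems ending in -f or -l insert -al- after the first vowel; stems ending in -i add the prefix go-; stems ending in -z drop the final letter and add -ob.
So liruseg → lirusegim.

lirusegim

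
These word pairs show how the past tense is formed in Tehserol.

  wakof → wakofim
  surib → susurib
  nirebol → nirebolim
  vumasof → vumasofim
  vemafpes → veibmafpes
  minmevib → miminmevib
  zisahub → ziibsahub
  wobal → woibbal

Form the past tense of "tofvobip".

totofvobip

nirebol and wobal both end in -l yet inflect differently (nirebolim, woibbal), so the final letter is not what conditions the rule; the last vowel is.
"tofvobip" has last vowel 'i'. The stems whose last vowel is 'i' (surib → susurib, minmevib → miminmevib) repeat the first consonant+vowel as a prefix.
So tofvobip → totofvobip.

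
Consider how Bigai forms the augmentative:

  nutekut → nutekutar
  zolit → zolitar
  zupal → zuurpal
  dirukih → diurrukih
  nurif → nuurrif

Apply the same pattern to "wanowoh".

waurnowoh

zolit and dirukih both have last vowel 'i' yet inflect differently (zolitar, diurrukih), so the last vowel is not what conditions the rule; the final letter is.
"wanowoh" ends in -h. The one such stem in the data (dirukih → diurrukih) inserts -ur- after the first vowel (as do nurif, zupal), so the same rule applies.
So wanowoh → waurnowoh.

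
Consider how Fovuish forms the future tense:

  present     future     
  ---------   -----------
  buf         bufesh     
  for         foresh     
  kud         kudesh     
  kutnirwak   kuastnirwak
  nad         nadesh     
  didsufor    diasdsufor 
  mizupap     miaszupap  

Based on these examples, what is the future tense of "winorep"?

for and didsufor both end in -r yet inflect differently (foresh, diasdsufor), so the final letter is not what conditions the rule; the number of vowels is.
"winorep" has 3 vowels. The stems with 3 vowels (mizupap → miaszupap, kutnirwak → kuastnirwak, didsufor → diasdsufor) insert -as- after the first vowel.
The other pattern: stems with 1 vowel add -esh.
So winorep → wiasnorep.

wiasnorep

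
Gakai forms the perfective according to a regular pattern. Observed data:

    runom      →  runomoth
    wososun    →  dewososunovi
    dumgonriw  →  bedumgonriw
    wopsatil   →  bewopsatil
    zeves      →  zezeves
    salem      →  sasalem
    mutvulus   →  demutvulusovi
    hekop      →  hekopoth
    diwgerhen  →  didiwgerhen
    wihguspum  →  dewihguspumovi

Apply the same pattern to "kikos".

runom and wihguspum both end in -m yet inflect differently (runomoth, dewihguspumovi), so the final letter is not what conditions the rule; the last vowel is.
"kikos" has last vowel 'o'. The stems whose last vowel is 'o' (runom → runomoth, hekop → hekopoth) add -oth.
The other patterns: stems whose last vowel is 'i' add the prefix be-; stems whose last vowel is 'u' add de- … -ovi around the stem; stems whose last vowel is 'e' repeat the first consonant+vowel as a prefix.
So kikos → kikosoth.

kikosoth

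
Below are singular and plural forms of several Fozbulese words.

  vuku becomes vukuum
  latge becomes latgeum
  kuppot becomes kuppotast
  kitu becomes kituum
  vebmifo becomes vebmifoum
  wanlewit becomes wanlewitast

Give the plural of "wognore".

kuppot and vebmifo both have last vowel 'o' yet inflect differently (kuppotast, vebmifoum), so the last vowel is not what conditions the rule; whether the stem ends in a vowel or a consonant is.
"wognore" ends in a vowel. The stems ending in a vowel (kitu → kituum, latge → latgeum, vebmifo → vebmifoum) add -um.
So wognore → wognoreum.

wognoreum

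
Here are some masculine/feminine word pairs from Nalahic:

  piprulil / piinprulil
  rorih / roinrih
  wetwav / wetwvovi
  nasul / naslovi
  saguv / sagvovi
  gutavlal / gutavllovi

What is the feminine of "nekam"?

nekmovi

piprulil and nasul both end in -l yet inflect differently (piinprulil, naslovi), so the final letter is not what conditions the rule; the last vowel is.
"nekam" has last vowel 'a'. The stems whose last vowel is 'a' (wetwav → wetwvovi, gutavlal → gutavllovi) delete the last vowel and add -ovi.
So nekam → nekmovi.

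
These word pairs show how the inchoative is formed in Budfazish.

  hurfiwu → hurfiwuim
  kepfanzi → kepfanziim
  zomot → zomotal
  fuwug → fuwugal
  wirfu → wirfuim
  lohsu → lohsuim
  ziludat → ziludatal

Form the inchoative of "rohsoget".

rohsogetal

"rohsoget" ends in a consonant. The stems ending in a consonant (fuwug → fuwugal, ziludat → ziludatal, zomot → zomotal) add -al.
The other pattern: stems ending in a vowel add -im.
So rohsoget → rohsogetal.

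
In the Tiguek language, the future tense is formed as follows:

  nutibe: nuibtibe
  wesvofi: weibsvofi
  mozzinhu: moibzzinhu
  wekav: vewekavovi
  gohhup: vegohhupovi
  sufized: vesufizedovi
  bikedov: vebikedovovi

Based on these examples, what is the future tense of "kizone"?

mozzinhu and gohhup both have last vowel 'u' yet inflect differently (moibzzinhu, vegohhupovi), so the last vowel is not what conditions the rule; whether the stem ends in a vowel or a consonant is.
"kizone" ends in a vowel. The stems ending in a vowel (nutibe → nuibtibe, wesvofi → weibsvofi, mozzinhu → moibzzinhu) insert -ib- after the first vowel.
The other pattern: stems ending in a consonant add ve- … -ovi around the stem.
So kizone → kiibzone.

kiibzone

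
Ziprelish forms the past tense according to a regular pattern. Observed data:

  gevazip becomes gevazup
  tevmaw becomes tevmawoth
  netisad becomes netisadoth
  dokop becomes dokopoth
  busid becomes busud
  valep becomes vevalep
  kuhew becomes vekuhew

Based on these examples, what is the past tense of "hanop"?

hanopoth

gevazip and valep both end in -p yet inflect differently (gevazup, vevalep), so the final letter is not what conditions the rule; the last vowel is.
"hanop" has last vowel 'o'. The one such stem in the data (dokop → dokopoth) adds -oth, so the same rule applies.
So hanop → hanopoth.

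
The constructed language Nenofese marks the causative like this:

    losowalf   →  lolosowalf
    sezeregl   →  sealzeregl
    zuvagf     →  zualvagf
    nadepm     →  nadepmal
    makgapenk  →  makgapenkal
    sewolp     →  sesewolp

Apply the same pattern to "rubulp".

rurubulp

zuvagf and losowalf both end in -f yet inflect differently (zualvagf, lolosowalf), so the final letter is not what conditions the rule; the second-to-last letter is.
"rubulp" has second-to-last letter 'l'. The stems whose second-to-last letter is 'l' (sewolp → sesewolp, losowalf → lolosowalf) repeat the first consonant+vowel as a prefix.
The other patterns: stems whose second-to-last letter is 'n' or 'p' add -al; stems whose second-to-last letter is 'g' insert -al- after the first vowel.
So rubulp → rurubulp.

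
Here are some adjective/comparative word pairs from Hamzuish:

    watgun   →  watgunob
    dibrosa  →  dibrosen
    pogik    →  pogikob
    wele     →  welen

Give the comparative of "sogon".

sogonob

watgun and wele both begin with w- yet inflect differently (watgunob, welen), so the first letter is not what conditions the rule; whether the stem ends in a vowel or a consonant is.
"sogon" ends in a consonant. The stems ending in a consonant (pogik → pogikob, watgun → watgunob) add -ob.
So sogon → sogonob.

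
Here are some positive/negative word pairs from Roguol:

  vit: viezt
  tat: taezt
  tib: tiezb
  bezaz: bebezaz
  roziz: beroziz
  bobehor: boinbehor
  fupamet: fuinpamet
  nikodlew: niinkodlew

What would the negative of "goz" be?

goezz

vit and fupamet both end in -t yet inflect differently (viezt, fuinpamet), so the final letter is not what conditions the rule; the number of vowels is.
"goz" has 1 vowel. The stems with 1 vowel (vit → viezt, tat → taezt, tib → tiezb) insert -ez- after the first vowel.
So goz → goezz.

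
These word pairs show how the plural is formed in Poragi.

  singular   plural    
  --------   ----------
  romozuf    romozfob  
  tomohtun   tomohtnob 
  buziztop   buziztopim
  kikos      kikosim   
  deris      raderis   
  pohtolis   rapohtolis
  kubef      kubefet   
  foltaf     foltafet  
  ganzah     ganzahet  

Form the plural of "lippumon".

lippumonim

kikos and deris both end in -s yet inflect differently (kikosim, raderis), so the final letter is not what conditions the rule; the last vowel is.
"lippumon" has last vowel 'o'. The stems whose last vowel is 'o' (buziztop → buziztopim, kikos → kikosim) add -im.
The other patterns: stems whose last vowel is 'u' delete the last vowel and add -ob; stems whose last vowel is 'i' add the prefix ra-; stems whose last vowel is 'a' or 'e' add -et.
So lippumon → lippumonim.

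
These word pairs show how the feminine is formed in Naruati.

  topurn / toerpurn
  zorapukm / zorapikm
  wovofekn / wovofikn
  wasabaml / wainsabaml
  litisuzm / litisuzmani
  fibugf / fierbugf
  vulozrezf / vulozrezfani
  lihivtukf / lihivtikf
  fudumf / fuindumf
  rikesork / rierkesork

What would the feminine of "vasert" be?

vaersert

vulozrezf and lihivtukf both end in -f yet inflect differently (vulozrezfani, lihivtikf), so the final letter is not what conditions the rule; the second-to-last letter is.
"vasert" has second-to-last letter 'r'. The stems whose second-to-last letter is 'r' (topurn → toerpurn, rikesork → rierkesork) insert -er- after the first vowel.
The other patterns: stems whose second-to-last letter is 'z' add -ani; stems whose second-to-last letter is 'k' change the last vowel to 'i'; stems whose second-to-last letter is 'm' insert -in- after the first vowel.
So vasert → vaersert.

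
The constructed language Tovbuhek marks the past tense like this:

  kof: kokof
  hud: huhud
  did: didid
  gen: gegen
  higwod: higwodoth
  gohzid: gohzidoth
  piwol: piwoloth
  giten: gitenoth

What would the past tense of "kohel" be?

koheloth

hud and higwod both end in -d yet inflect differently (huhud, higwodoth), so the final letter is not what conditions the rule; the number of vowels is.
"kohel" has 2 vowels. The stems with 2 vowels (higwod → higwodoth, gohzid → gohzidoth, piwol → piwoloth) add -oth.
So kohel → koheloth.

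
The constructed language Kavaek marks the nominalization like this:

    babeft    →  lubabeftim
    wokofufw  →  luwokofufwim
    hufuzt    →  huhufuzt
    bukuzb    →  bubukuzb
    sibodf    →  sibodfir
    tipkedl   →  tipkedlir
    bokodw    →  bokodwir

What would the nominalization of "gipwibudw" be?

gipwibudwir

babeft and hufuzt both end in -t yet inflect differently (lubabeftim, huhufuzt), so the final letter is not what conditions the rule; the second-to-last letter is.
"gipwibudw" has second-to-last letter 'd'. The stems whose second-to-last letter is 'd' (sibodf → sibodfir, tipkedl → tipkedlir, bokodw → bokodwir) add -ir.
So gipwibudw → gipwibudwir.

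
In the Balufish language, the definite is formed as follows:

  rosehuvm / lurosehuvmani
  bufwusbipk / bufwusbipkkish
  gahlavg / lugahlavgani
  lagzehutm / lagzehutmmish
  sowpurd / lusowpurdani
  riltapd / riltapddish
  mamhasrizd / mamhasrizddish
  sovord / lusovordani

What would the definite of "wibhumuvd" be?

sovord and mamhasrizd both end in -d yet inflect differently (lusovordani, mamhasrizddish), so the final letter is not what conditions the rule; the second-to-last letter is.
"wibhumuvd" has second-to-last letter 'v'. The stems whose second-to-last letter is 'v' (gahlavg → lugahlavgani, rosehuvm → lurosehuvmani) add lu- … -ani around the stem.
So wibhumuvd → luwibhumuvdani.

luwibhumuvdani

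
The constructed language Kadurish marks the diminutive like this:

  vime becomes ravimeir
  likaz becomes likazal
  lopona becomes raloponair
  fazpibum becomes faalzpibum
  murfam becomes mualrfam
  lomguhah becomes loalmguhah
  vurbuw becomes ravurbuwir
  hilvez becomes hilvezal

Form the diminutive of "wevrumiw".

rawevrumiwir

likaz and lomguhah both have last vowel 'a' yet inflect differently (likazal, loalmguhah), so the last vowel is not what conditions the rule; the final letter is.
"wevrumiw" ends in -w. The one such stem in the data (vurbuw → ravurbuwir) adds ra- … -ir around the stem, so the same rule applies.
The other patterns: stems ending in -z add -al; stems ending in -h or -m insert -al- after the first vowel.
So wevrumiw → rawevrumiwir.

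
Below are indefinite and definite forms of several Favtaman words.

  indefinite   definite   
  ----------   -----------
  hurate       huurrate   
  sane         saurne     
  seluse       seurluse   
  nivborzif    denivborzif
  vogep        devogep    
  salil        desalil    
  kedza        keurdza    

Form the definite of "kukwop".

vogep and sane both have last vowel 'e' yet inflect differently (devogep, saurne), so the last vowel is not what conditions the rule; whether the stem ends in a vowel or a consonant is.
"kukwop" ends in a consonant. The stems ending in a consonant (vogep → devogep, nivborzif → denivborzif, salil → desalil) add the prefix de-.
The other pattern: stems ending in a vowel insert -ur- after the first vowel.
So kukwop → dekukwop.

dekukwop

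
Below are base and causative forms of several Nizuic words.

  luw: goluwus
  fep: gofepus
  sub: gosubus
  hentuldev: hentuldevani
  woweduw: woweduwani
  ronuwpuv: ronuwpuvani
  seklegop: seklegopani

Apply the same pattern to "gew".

gogewus

"gew" has 1 vowel. The stems with 1 vowel (luw → goluwus, fep → gofepus, sub → gosubus) add go- … -us around the stem.
The other pattern: stems with 3 vowels add -ani.
So gew → gogewus.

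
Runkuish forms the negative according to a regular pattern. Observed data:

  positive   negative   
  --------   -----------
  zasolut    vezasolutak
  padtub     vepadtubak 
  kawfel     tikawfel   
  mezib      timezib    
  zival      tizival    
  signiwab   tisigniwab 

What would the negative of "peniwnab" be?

padtub and mezib both end in -b yet inflect differently (vepadtubak, timezib), so the final letter is not what conditions the rule; the last vowel is.
"peniwnab" has last vowel 'a'. The stems whose last vowel is 'a' (zival → tizival, signiwab → tisigniwab) add the prefix ti-.
So peniwnab → tipeniwnab.

tipeniwnab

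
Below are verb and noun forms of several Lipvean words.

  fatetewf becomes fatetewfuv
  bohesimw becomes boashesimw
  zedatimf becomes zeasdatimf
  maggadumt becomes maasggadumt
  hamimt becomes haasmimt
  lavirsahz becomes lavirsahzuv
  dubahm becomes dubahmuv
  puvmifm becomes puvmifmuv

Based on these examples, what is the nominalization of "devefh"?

devefhuv

zedatimf and fatetewf both end in -f yet inflect differently (zeasdatimf, fatetewfuv), so the final letter is not what conditions the rule; the second-to-last letter is.
"devefh" has second-to-last letter 'f'. The one such stem in the data (puvmifm → puvmifmuv) adds -uv, so the same rule applies.
So devefh → devefhuv.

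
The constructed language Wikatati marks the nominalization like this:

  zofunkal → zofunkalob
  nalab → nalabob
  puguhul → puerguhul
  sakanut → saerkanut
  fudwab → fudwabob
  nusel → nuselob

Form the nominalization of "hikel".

"hikel" has last vowel 'e'. The one such stem in the data (nusel → nuselob) adds -ob, so the same rule applies.
So hikel → hikelob.

hikelob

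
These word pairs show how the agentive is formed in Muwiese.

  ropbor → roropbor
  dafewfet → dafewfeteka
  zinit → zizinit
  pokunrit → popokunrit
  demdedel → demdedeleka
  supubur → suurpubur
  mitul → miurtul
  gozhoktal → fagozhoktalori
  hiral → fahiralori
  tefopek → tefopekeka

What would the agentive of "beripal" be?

faberipalori

"beripal" has last vowel 'a'. The stems whose last vowel is 'a' (hiral → fahiralori, gozhoktal → fagozhoktalori) add fa- … -ori around the stem.
The other patterns: stems whose last vowel is 'i' or 'o' repeat the first consonant+vowel as a prefix; stems whose last vowel is 'u' insert -ur- after the first vowel; stems whose last vowel is 'e' add -eka.
So beripal → faberipalori.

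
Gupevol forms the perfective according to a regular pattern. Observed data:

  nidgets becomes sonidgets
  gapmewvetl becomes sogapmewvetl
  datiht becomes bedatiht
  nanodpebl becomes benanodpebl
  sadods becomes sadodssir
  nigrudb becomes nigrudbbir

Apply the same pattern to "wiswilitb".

sowiswilitb

"wiswilitb" has second-to-last letter 't'. The stems whose second-to-last letter is 't' (nidgets → sonidgets, gapmewvetl → sogapmewvetl) add the prefix so-.
The other patterns: stems whose second-to-last letter is 'b' or 'h' add the prefix be-; stems whose second-to-last letter is 'd' double the final consonant and add -ir.
So wiswilitb → sowiswilitb.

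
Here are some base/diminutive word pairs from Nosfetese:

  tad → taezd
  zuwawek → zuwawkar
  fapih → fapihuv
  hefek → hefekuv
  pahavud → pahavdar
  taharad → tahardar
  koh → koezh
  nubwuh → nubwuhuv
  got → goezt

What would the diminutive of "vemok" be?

koh and nubwuh both end in -h yet inflect differently (koezh, nubwuhuv), so the final letter is not what conditions the rule; the number of vowels is.
"vemok" has 2 vowels. The stems with 2 vowels (nubwuh → nubwuhuv, hefek → hefekuv, fapih → fapihuv) add -uv.
So vemok → vemokuv.

vemokuv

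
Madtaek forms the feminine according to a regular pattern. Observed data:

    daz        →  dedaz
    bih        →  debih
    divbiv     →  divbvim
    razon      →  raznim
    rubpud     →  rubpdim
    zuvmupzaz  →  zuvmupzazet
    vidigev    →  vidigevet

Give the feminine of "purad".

daz and zuvmupzaz both end in -z yet inflect differently (dedaz, zuvmupzazet), so the final letter is not what conditions the rule; the number of vowels is.
"purad" has 2 vowels. The stems with 2 vowels (divbiv → divbvim, razon → raznim, rubpud → rubpdim) delete the last vowel and add -im.
The other patterns: stems with 1 vowel add the prefix de-; stems with 3 vowels add -et.
So purad → purdim.

purdim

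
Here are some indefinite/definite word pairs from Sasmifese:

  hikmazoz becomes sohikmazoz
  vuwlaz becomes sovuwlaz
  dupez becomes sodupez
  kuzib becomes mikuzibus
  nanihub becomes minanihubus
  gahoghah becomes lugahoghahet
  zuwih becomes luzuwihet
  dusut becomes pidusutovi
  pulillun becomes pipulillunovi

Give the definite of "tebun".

pitebunovi

"tebun" ends in -n. The one such stem in the data (pulillun → pipulillunovi) adds pi- … -ovi around the stem, so the same rule applies.
So tebun → pitebunovi.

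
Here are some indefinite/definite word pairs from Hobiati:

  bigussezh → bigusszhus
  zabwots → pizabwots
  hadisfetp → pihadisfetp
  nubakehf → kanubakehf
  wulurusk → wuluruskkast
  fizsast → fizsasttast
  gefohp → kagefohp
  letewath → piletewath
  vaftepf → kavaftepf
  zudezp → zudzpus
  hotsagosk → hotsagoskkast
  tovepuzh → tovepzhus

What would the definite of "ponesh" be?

tovepuzh and letewath both end in -h yet inflect differently (tovepzhus, piletewath), so the final letter is not what conditions the rule; the second-to-last letter is.
"ponesh" has second-to-last letter 's'. The stems whose second-to-last letter is 's' (hotsagosk → hotsagoskkast, wulurusk → wuluruskkast, fizsast → fizsasttast) double the final consonant and add -ast.
So ponesh → poneshhast.

poneshhast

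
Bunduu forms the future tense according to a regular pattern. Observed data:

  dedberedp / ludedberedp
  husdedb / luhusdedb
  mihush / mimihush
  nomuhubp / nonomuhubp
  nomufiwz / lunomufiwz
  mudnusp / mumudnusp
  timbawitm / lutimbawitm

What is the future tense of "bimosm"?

mudnusp and dedberedp both end in -p yet inflect differently (mumudnusp, ludedberedp), so the final letter is not what conditions the rule; the second-to-last letter is.
"bimosm" has second-to-last letter 's'. The stems whose second-to-last letter is 's' (mudnusp → mumudnusp, mihush → mimihush) repeat the first consonant+vowel as a prefix.
The other pattern: stems whose second-to-last letter is 'd', 't' or 'w' add the prefix lu-.
So bimosm → bibimosm.

bibimosm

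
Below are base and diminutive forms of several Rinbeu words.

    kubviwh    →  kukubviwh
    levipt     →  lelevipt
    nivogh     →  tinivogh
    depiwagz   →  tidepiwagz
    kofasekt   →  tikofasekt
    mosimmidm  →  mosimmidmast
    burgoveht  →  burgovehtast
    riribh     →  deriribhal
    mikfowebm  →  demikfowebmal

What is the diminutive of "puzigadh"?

puzigadhast

kubviwh and nivogh both end in -h yet inflect differently (kukubviwh, tinivogh), so the final letter is not what conditions the rule; the second-to-last letter is.
"puzigadh" has second-to-last letter 'd'. The one such stem in the data (mosimmidm → mosimmidmast) adds -ast, so the same rule applies.
So puzigadh → puzigadhast.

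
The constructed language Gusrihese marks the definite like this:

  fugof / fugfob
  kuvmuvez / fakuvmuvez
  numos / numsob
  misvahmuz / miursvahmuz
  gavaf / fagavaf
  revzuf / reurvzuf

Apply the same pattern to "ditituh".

fugof and revzuf both end in -f yet inflect differently (fugfob, reurvzuf), so the final letter is not what conditions the rule; the last vowel is.
"ditituh" has last vowel 'u'. The stems whose last vowel is 'u' (revzuf → reurvzuf, misvahmuz → miursvahmuz) insert -ur- after the first vowel.
So ditituh → diurtituh.

diurtituh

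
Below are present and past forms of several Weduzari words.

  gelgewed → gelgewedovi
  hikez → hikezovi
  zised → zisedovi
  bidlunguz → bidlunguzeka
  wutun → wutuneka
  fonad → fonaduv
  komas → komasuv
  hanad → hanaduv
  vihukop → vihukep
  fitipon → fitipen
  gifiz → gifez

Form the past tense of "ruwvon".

ruwven

hikez and bidlunguz both end in -z yet inflect differently (hikezovi, bidlunguzeka), so the final letter is not what conditions the rule; the last vowel is.
"ruwvon" has last vowel 'o'. The stems whose last vowel is 'o' (vihukop → vihukep, fitipon → fitipen) change the last vowel to 'e'.
So ruwvon → ruwven.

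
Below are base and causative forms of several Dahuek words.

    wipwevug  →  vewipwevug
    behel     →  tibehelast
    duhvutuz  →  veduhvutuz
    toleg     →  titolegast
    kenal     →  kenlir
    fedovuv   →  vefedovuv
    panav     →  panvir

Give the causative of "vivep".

"vivep" has last vowel 'e'. The stems whose last vowel is 'e' (behel → tibehelast, toleg → titolegast) add ti- … -ast around the stem.
The other patterns: stems whose last vowel is 'u' add the prefix ve-; stems whose last vowel is 'a' delete the last vowel and add -ir.
So vivep → tivivepast.

tivivepast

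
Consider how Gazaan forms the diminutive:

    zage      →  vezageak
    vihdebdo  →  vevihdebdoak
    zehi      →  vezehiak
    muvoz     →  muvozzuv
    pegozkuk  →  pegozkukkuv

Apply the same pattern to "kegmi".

vekegmiak

vihdebdo and muvoz both have last vowel 'o' yet inflect differently (vevihdebdoak, muvozzuv), so the last vowel is not what conditions the rule; whether the stem ends in a vowel or a consonant is.
"kegmi" ends in a vowel. The stems ending in a vowel (zage → vezageak, vihdebdo → vevihdebdoak, zehi → vezehiak) add ve- … -ak around the stem.
The other pattern: stems ending in a consonant double the final consonant and add -uv.
So kegmi → vekegmiak.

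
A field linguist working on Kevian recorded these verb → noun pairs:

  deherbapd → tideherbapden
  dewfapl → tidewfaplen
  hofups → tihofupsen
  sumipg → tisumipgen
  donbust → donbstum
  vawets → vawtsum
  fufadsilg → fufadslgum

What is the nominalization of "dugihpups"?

tidugihpupsen

"dugihpups" has second-to-last letter 'p'. The stems whose second-to-last letter is 'p' (deherbapd → tideherbapden, dewfapl → tidewfaplen, hofups → tihofupsen) add ti- … -en around the stem.
The other pattern: stems whose second-to-last letter is 'l', 's' or 't' delete the last vowel and add -um.
So dugihpups → tidugihpupsen.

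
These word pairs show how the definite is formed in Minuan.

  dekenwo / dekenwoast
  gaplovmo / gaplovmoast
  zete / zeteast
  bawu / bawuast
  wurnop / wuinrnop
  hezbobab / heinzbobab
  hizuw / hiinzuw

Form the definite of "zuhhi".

zuhhiast

dekenwo and wurnop both have last vowel 'o' yet inflect differently (dekenwoast, wuinrnop), so the last vowel is not what conditions the rule; whether the stem ends in a vowel or a consonant is.
"zuhhi" ends in a vowel. The stems ending in a vowel (dekenwo → dekenwoast, gaplovmo → gaplovmoast, zete → zeteast) add -ast.
So zuhhi → zuhhiast.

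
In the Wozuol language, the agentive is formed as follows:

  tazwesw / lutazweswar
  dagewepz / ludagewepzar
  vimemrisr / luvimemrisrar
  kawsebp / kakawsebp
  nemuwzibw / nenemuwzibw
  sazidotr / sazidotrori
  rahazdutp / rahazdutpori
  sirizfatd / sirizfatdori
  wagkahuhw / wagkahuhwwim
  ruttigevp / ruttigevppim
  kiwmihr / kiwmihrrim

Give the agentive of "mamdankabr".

mamamdankabr

tazwesw and nemuwzibw both end in -w yet inflect differently (lutazweswar, nenemuwzibw), so the final letter is not what conditions the rule; the second-to-last letter is.
"mamdankabr" has second-to-last letter 'b'. The stems whose second-to-last letter is 'b' (kawsebp → kakawsebp, nemuwzibw → nenemuwzibw) repeat the first consonant+vowel as a prefix.
The other patterns: stems whose second-to-last letter is 'p' or 's' add lu- … -ar around the stem; stems whose second-to-last letter is 't' add -ori; stems whose second-to-last letter is 'h' or 'v' double the final consonant and add -im.
So mamdankabr → mamamdankabr.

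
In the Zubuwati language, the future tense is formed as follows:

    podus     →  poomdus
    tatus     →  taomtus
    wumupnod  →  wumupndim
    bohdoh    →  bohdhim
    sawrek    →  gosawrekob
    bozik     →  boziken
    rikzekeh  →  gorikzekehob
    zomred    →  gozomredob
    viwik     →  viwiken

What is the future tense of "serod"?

rikzekeh and bohdoh both end in -h yet inflect differently (gorikzekehob, bohdhim), so the final letter is not what conditions the rule; the last vowel is.
"serod" has last vowel 'o'. The stems whose last vowel is 'o' (bohdoh → bohdhim, wumupnod → wumupndim) delete the last vowel and add -im.
The other patterns: stems whose last vowel is 'e' add go- … -ob around the stem; stems whose last vowel is 'i' add -en; stems whose last vowel is 'u' insert -om- after the first vowel.
So serod → serdim.

serdim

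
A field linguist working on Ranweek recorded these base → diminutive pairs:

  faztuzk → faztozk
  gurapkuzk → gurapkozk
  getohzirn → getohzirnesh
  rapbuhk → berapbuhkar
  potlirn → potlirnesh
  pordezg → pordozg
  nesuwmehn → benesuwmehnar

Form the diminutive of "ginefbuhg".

"ginefbuhg" has second-to-last letter 'h'. The stems whose second-to-last letter is 'h' (nesuwmehn → benesuwmehnar, rapbuhk → berapbuhkar) add be- … -ar around the stem.
The other patterns: stems whose second-to-last letter is 'r' add -esh; stems whose second-to-last letter is 'z' change the last vowel to 'o'.
So ginefbuhg → beginefbuhgar.

beginefbuhgar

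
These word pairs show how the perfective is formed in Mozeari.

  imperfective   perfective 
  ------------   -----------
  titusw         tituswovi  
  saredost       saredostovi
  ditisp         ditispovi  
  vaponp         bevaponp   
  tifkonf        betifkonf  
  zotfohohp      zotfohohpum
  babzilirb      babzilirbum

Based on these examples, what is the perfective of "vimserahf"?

vimserahfum

ditisp and vaponp both end in -p yet inflect differently (ditispovi, bevaponp), so the final letter is not what conditions the rule; the second-to-last letter is.
"vimserahf" has second-to-last letter 'h'. The one such stem in the data (zotfohohp → zotfohohpum) adds -um, so the same rule applies.
The other patterns: stems whose second-to-last letter is 's' add -ovi; stems whose second-to-last letter is 'n' add the prefix be-.
So vimserahf → vimserahfum.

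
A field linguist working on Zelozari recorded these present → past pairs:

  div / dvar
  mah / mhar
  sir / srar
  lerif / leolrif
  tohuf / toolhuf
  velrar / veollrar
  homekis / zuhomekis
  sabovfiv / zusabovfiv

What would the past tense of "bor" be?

"bor" has 1 vowel. The stems with 1 vowel (div → dvar, mah → mhar, sir → srar) delete the last vowel and add -ar.
So bor → brar.

brar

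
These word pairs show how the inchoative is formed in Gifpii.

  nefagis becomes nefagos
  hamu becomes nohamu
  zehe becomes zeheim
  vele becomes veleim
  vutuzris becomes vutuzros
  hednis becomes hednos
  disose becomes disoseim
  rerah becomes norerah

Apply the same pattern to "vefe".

vefeim

vele and vutuzris both begin with v- yet inflect differently (veleim, vutuzros), so the first letter is not what conditions the rule; the final letter is.
"vefe" ends in -e. The stems ending in -e (disose → disoseim, zehe → zeheim, vele → veleim) add -im.
The other patterns: stems ending in -s change the last vowel to 'o'; stems ending in -h or -u add the prefix no-.
So vefe → vefeim.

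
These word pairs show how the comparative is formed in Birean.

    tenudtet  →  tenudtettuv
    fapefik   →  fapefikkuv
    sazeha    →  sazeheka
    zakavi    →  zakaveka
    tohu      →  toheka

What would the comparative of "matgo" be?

zakavi and fapefik both have last vowel 'i' yet inflect differently (zakaveka, fapefikkuv), so the last vowel is not what conditions the rule; whether the stem ends in a vowel or a consonant is.
"matgo" ends in a vowel. The stems ending in a vowel (tohu → toheka, sazeha → sazeheka, zakavi → zakaveka) drop the final letter and add -eka.
The other pattern: stems ending in a consonant double the final consonant and add -uv.
So matgo → matgeka.

matgeka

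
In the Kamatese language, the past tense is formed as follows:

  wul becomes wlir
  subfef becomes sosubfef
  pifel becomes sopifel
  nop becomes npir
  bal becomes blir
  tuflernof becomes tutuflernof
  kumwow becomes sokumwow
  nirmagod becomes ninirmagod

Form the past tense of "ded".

ddir

bal and pifel both end in -l yet inflect differently (blir, sopifel), so the final letter is not what conditions the rule; the number of vowels is.
"ded" has 1 vowel. The stems with 1 vowel (nop → npir, bal → blir, wul → wlir) delete the last vowel and add -ir.
So ded → ddir.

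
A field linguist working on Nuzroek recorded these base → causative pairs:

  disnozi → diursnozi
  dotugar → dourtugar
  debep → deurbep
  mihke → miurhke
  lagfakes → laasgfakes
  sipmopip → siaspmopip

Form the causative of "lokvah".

debep and sipmopip both end in -p yet inflect differently (deurbep, siaspmopip), so the final letter is not what conditions the rule; the first letter is.
"lokvah" begins with l-. The one such stem in the data (lagfakes → laasgfakes) inserts -as- after the first vowel (as does sipmopip), so the same rule applies.
The other pattern: stems beginning with d- or m- insert -ur- after the first vowel.
So lokvah → loaskvah.

loaskvah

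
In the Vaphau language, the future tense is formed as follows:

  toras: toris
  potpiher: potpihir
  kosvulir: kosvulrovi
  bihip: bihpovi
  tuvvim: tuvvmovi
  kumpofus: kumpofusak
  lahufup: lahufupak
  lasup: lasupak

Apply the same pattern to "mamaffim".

"mamaffim" has last vowel 'i'. The stems whose last vowel is 'i' (kosvulir → kosvulrovi, bihip → bihpovi, tuvvim → tuvvmovi) delete the last vowel and add -ovi.
The other patterns: stems whose last vowel is 'a' or 'e' change the last vowel to 'i'; stems whose last vowel is 'u' add -ak.
So mamaffim → mamaffmovi.

mamaffmovi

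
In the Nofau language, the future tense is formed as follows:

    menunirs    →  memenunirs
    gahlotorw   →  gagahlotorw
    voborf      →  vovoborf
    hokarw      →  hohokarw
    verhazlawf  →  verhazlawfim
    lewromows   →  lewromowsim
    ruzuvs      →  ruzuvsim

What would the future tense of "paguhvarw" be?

papaguhvarw

"paguhvarw" has second-to-last letter 'r'. The stems whose second-to-last letter is 'r' (hokarw → hohokarw, menunirs → memenunirs, gahlotorw → gagahlotorw) repeat the first consonant+vowel as a prefix.
So paguhvarw → papaguhvarw.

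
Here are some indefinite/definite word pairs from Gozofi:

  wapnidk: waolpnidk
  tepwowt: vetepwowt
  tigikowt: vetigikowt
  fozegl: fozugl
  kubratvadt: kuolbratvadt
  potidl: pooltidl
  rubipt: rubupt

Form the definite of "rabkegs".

kubratvadt and tepwowt both end in -t yet inflect differently (kuolbratvadt, vetepwowt), so the final letter is not what conditions the rule; the second-to-last letter is.
"rabkegs" has second-to-last letter 'g'. The one such stem in the data (fozegl → fozugl) changes the last vowel to 'u' (as does rubipt), so the same rule applies.
The other patterns: stems whose second-to-last letter is 'd' insert -ol- after the first vowel; stems whose second-to-last letter is 'w' add the prefix ve-.
So rabkegs → rabkugs.

rabkugs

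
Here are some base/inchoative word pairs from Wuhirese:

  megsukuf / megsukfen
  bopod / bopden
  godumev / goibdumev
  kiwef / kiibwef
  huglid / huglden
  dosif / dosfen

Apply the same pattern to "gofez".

kiwef and dosif both end in -f yet inflect differently (kiibwef, dosfen), so the final letter is not what conditions the rule; the last vowel is.
"gofez" has last vowel 'e'. The stems whose last vowel is 'e' (godumev → goibdumev, kiwef → kiibwef) insert -ib- after the first vowel.
The other pattern: stems whose last vowel is 'i', 'o' or 'u' delete the last vowel and add -en.
So gofez → goibfez.

goibfez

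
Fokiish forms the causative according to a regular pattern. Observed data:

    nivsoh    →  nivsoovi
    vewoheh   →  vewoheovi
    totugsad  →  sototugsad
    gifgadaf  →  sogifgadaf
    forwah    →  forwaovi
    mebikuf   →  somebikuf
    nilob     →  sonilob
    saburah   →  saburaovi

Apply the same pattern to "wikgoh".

wikgoovi

saburah and gifgadaf both have last vowel 'a' yet inflect differently (saburaovi, sogifgadaf), so the last vowel is not what conditions the rule; the final letter is.
"wikgoh" ends in -h. The stems ending in -h (saburah → saburaovi, forwah → forwaovi, nivsoh → nivsoovi) drop the final letter and add -ovi.
The other pattern: stems ending in -b, -d or -f add the prefix so-.
So wikgoh → wikgoovi.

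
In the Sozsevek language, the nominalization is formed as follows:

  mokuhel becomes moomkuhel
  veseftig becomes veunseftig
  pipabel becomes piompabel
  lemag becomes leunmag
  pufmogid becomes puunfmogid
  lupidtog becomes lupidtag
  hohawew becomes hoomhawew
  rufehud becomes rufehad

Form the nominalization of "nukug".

"nukug" has last vowel 'u'. The one such stem in the data (rufehud → rufehad) changes the last vowel to 'a' (as does lupidtog), so the same rule applies.
The other patterns: stems whose last vowel is 'a' or 'i' insert -un- after the first vowel; stems whose last vowel is 'e' insert -om- after the first vowel.
So nukug → nukag.

nukag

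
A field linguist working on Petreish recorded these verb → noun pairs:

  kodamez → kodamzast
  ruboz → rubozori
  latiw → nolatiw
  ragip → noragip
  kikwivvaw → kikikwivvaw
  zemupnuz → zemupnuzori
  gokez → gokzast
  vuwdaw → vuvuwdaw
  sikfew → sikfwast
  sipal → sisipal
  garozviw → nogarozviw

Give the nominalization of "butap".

"butap" has last vowel 'a'. The stems whose last vowel is 'a' (kikwivvaw → kikikwivvaw, sipal → sisipal, vuwdaw → vuvuwdaw) repeat the first consonant+vowel as a prefix.
The other patterns: stems whose last vowel is 'e' delete the last vowel and add -ast; stems whose last vowel is 'i' add the prefix no-; stems whose last vowel is 'o' or 'u' add -ori.
So butap → bubutap.

bubutap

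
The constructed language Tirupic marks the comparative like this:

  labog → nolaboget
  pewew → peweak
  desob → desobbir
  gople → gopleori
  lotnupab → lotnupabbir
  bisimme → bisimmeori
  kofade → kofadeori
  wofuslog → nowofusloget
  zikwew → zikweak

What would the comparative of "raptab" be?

raptabbir

"raptab" ends in -b. The stems ending in -b (lotnupab → lotnupabbir, desob → desobbir) double the final consonant and add -ir.
The other patterns: stems ending in -w drop the final letter and add -ak; stems ending in -e add -ori; stems ending in -g add no- … -et around the stem.
So raptab → raptabbir.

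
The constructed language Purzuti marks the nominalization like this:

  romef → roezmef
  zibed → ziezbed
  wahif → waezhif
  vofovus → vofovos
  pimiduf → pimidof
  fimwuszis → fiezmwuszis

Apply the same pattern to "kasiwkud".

pimiduf and romef both end in -f yet inflect differently (pimidof, roezmef), so the final letter is not what conditions the rule; the last vowel is.
"kasiwkud" has last vowel 'u'. The stems whose last vowel is 'u' (vofovus → vofovos, pimiduf → pimidof) change the last vowel to 'o'.
So kasiwkud → kasiwkod.

kasiwkod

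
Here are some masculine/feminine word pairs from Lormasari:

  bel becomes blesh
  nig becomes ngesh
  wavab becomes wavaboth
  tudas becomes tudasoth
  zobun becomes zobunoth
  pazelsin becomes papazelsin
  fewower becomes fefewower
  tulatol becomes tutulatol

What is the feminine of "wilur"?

wiluroth

zobun and pazelsin both end in -n yet inflect differently (zobunoth, papazelsin), so the final letter is not what conditions the rule; the number of vowels is.
"wilur" has 2 vowels. The stems with 2 vowels (wavab → wavaboth, tudas → tudasoth, zobun → zobunoth) add -oth.
The other patterns: stems with 1 vowel delete the last vowel and add -esh; stems with 3 vowels repeat the first consonant+vowel as a prefix.
So wilur → wiluroth.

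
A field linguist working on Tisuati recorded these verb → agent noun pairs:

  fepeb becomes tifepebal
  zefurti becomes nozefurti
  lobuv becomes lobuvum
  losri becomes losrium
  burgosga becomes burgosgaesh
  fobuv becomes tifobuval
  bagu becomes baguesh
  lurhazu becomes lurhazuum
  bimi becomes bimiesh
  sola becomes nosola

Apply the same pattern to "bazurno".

bagu and lurhazu both end in -u yet inflect differently (baguesh, lurhazuum), so the final letter is not what conditions the rule; the first letter is.
"bazurno" begins with b-. The stems beginning with b- (bimi → bimiesh, bagu → baguesh, burgosga → burgosgaesh) add -esh.
So bazurno → bazurnoesh.

bazurnoesh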